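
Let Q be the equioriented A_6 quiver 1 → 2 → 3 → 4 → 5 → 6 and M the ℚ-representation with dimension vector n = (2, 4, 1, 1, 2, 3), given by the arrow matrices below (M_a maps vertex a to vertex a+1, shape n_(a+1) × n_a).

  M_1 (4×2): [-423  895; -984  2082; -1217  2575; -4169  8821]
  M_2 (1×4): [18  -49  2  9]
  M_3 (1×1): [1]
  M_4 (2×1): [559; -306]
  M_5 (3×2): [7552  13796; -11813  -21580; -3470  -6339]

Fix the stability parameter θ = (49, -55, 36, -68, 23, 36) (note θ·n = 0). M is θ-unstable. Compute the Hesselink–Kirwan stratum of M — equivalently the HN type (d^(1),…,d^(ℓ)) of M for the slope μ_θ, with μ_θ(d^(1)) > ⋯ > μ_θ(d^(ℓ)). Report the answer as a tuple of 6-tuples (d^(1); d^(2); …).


Interval decomposition of M: I[1,2], I[1,6], I[2,2]^2, I[5,6], I[6,6].
HN type (ℓ=5): μ^(1)=36; μ^(2)=23; μ^(3)=-3; μ^(4)=-19/2; μ^(5)=-55

((0, 0, 0, 0, 0, 3); (0, 0, 0, 0, 2, 0); (1, 1, 0, 0, 0, 0); (1, 1, 1, 1, 0, 0); (0, 2, 0, 0, 0, 0))


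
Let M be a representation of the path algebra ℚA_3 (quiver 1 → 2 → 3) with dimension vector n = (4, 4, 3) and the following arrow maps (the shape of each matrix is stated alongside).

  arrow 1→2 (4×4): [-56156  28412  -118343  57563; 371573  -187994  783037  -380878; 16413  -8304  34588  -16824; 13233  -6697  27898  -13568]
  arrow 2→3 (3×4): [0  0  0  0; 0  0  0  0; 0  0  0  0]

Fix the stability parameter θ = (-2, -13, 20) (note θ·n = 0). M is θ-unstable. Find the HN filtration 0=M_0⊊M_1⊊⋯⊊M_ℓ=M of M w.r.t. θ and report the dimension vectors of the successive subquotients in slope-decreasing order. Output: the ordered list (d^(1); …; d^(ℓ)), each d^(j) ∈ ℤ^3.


Via rank(M_{q-1}∘⋯∘M_p): M ≅ I[1,2]^4, I[3,3]^3.
μ_θ-semistable layers: μ^(1)=20; μ^(2)=-15/2

((0, 0, 3); (4, 4, 0))


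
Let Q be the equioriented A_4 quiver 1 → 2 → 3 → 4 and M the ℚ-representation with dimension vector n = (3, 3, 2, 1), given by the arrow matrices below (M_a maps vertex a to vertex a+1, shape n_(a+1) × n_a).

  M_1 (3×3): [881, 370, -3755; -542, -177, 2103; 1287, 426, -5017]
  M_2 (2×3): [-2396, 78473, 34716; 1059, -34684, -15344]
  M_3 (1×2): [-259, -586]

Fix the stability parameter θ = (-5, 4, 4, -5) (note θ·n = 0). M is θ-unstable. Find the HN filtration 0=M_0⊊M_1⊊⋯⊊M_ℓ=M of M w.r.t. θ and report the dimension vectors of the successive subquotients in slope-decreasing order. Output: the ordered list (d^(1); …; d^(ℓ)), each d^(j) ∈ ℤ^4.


Via rank(M_{q-1}∘⋯∘M_p): M ≅ I[1,2], I[1,3], I[1,4].
μ_θ-semistable layers: μ^(1)=4; μ^(2)=1; μ^(3)=-5

((0, 2, 1, 0); (0, 1, 1, 1); (3, 0, 0, 0))


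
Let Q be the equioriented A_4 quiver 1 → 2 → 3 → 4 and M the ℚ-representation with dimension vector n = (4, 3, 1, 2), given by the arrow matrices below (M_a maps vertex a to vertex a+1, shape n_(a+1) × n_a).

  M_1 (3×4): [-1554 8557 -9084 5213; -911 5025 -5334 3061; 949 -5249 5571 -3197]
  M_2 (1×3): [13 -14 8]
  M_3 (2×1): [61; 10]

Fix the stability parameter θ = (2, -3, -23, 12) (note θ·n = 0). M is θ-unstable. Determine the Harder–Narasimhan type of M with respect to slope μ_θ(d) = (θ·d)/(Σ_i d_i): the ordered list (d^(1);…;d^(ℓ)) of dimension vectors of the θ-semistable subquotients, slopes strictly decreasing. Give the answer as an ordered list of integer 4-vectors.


Via rank(M_{q-1}∘⋯∘M_p): M ≅ I[1,1], I[1,2]^2, I[1,4], I[4,4].
μ_θ-semistable layers: μ^(1)=12; μ^(2)=2; μ^(3)=-1/2; μ^(4)=-8

((0, 0, 0, 2); (1, 0, 0, 0); (2, 2, 0, 0); (1, 1, 1, 0))


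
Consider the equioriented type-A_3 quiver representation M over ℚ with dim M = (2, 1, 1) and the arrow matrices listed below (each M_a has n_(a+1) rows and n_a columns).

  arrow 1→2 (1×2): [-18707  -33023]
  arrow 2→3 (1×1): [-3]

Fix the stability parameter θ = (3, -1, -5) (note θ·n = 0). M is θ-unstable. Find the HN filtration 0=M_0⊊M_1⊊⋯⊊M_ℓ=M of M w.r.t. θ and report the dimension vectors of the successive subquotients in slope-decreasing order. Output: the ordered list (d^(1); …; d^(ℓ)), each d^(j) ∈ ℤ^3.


Via rank(M_{q-1}∘⋯∘M_p): M ≅ I[1,1], I[1,3].
μ_θ-semistable layers: μ^(1)=3; μ^(2)=-1

((1, 0, 0); (1, 1, 1))


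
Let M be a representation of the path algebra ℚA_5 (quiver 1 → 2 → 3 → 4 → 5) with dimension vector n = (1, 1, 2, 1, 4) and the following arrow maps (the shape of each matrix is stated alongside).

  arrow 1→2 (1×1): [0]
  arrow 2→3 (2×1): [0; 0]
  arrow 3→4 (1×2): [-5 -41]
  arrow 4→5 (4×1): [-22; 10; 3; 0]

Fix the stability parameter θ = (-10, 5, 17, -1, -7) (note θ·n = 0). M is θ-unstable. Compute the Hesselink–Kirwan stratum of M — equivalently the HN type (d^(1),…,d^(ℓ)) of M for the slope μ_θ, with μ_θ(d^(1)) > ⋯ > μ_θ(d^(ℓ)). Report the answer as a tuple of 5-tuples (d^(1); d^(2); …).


Barcode: M ≅ I[1,1], I[2,2], I[3,3], I[3,5], I[5,5]^3. HN layers by μ_θ (5 steps, strictly decreasing):
  μ^(1)=17; μ^(2)=5; μ^(3)=3; μ^(4)=-7; μ^(5)=-10

((0, 0, 1, 0, 0); (0, 1, 0, 0, 0); (0, 0, 1, 1, 1); (0, 0, 0, 0, 3); (1, 0, 0, 0, 0))


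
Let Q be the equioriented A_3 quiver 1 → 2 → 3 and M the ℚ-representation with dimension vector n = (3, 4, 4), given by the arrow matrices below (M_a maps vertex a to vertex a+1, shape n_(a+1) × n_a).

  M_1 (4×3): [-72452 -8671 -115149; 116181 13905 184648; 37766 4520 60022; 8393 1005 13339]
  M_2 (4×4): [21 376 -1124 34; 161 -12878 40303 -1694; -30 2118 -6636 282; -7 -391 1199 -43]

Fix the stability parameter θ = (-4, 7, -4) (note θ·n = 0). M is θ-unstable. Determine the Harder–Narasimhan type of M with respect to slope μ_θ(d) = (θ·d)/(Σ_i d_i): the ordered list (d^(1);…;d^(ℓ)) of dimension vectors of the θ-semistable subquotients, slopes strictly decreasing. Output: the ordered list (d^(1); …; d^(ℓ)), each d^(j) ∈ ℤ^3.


Barcode: M ≅ I[1,2], I[1,3]^2, I[2,3], I[3,3]. HN layers by μ_θ (3 steps, strictly decreasing):
  μ^(1)=7; μ^(2)=3/2; μ^(3)=-4

((0, 1, 0); (0, 3, 3); (3, 0, 1))


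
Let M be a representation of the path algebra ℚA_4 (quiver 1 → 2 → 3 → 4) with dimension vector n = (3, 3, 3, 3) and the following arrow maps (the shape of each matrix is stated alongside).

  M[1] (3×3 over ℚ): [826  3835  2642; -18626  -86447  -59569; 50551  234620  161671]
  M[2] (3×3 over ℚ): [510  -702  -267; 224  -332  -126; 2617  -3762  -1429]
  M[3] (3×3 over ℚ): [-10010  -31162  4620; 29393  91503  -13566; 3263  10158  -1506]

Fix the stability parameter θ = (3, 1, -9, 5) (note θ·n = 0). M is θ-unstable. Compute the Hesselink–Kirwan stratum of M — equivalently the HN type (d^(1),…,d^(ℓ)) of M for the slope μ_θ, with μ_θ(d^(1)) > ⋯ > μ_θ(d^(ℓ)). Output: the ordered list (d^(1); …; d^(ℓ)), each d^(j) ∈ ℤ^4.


Interval decomposition of M: I[1,2], I[1,3], I[1,4], I[3,4], I[4,4].
HN type (ℓ=4): μ^(1)=5; μ^(2)=2; μ^(3)=-5/3; μ^(4)=-9

((0, 0, 0, 3); (1, 1, 0, 0); (2, 2, 2, 0); (0, 0, 1, 0))


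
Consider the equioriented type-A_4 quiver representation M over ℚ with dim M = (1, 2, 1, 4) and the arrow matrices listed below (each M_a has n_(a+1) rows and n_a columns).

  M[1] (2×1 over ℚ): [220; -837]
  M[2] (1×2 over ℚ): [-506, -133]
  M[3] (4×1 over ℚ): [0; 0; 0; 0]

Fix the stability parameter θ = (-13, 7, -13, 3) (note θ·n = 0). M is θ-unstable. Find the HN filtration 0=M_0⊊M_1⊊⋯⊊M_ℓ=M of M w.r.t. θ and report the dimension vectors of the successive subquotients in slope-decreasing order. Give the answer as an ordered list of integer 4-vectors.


Interval decomposition of M: I[1,3], I[2,2], I[4,4]^4.
HN type (ℓ=4): μ^(1)=7; μ^(2)=3; μ^(3)=-3; μ^(4)=-13

((0, 1, 0, 0); (0, 0, 0, 4); (0, 1, 1, 0); (1, 0, 0, 0))


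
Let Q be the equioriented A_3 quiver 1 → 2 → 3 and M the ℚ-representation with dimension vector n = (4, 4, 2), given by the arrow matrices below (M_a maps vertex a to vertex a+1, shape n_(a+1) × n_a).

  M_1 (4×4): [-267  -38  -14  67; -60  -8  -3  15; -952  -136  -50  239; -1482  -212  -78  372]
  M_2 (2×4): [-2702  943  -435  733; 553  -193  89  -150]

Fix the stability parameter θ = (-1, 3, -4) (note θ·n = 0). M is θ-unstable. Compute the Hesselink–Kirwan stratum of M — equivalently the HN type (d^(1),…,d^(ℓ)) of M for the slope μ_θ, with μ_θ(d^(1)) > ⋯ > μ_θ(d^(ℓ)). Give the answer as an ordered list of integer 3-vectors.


Interval decomposition of M: I[1,1], I[1,2], I[1,3]^2, I[2,2].
HN type (ℓ=3): μ^(1)=3; μ^(2)=-1/2; μ^(3)=-1

((0, 2, 0); (0, 2, 2); (4, 0, 0))


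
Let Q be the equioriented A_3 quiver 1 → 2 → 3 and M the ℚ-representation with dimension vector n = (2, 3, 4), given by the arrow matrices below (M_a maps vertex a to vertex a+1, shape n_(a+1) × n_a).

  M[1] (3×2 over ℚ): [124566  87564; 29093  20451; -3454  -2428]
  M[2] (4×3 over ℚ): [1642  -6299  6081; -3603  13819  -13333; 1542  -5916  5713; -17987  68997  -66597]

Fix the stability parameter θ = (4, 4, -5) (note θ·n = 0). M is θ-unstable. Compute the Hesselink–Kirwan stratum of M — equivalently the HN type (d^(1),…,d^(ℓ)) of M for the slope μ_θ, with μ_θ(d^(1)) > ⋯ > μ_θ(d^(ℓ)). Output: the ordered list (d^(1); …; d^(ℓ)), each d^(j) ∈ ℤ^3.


Barcode: M ≅ I[1,3]^2, I[2,3], I[3,3]. HN layers by μ_θ (3 steps, strictly decreasing):
  μ^(1)=1; μ^(2)=-1/2; μ^(3)=-5

((2, 2, 2); (0, 1, 1); (0, 0, 1))


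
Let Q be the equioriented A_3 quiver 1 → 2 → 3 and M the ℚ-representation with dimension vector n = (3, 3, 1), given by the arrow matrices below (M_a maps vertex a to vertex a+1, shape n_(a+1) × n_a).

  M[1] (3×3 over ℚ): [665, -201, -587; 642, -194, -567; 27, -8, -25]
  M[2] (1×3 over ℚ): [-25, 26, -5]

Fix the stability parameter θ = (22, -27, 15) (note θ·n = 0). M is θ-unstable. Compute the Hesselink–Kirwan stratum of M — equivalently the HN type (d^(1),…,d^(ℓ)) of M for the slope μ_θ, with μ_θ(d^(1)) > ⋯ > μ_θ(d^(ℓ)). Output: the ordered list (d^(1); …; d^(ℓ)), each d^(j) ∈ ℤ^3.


Barcode: M ≅ I[1,2]^2, I[1,3]. HN layers by μ_θ (2 steps, strictly decreasing):
  μ^(1)=15; μ^(2)=-5/2

((0, 0, 1); (3, 3, 0))


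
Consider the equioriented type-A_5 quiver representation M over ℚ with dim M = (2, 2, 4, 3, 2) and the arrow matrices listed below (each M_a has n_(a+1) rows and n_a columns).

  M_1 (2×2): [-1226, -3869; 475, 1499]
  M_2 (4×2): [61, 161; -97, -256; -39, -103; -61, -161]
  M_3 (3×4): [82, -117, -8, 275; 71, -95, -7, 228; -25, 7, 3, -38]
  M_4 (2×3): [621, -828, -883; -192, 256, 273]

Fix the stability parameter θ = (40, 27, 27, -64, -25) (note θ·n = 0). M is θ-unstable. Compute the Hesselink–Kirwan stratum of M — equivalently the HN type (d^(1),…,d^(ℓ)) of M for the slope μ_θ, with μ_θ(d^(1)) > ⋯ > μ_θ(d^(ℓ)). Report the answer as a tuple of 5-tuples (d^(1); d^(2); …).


Interval decomposition of M: I[1,5]^2, I[3,3], I[3,4].
HN type (ℓ=3): μ^(1)=27; μ^(2)=1; μ^(3)=-37/2

((0, 0, 1, 0, 0); (2, 2, 2, 2, 2); (0, 0, 1, 1, 0))


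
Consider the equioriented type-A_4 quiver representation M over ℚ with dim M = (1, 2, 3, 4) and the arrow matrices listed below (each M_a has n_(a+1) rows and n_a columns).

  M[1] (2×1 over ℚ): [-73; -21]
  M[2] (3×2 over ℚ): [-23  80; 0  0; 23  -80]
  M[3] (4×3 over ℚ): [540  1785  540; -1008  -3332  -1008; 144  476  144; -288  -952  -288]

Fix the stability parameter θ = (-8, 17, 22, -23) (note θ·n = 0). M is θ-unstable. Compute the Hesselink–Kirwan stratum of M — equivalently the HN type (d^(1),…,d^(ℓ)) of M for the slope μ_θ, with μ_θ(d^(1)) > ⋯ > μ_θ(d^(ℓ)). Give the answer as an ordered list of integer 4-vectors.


Barcode: M ≅ I[1,3], I[2,2], I[3,3], I[3,4], I[4,4]^3. HN layers by μ_θ (5 steps, strictly decreasing):
  μ^(1)=22; μ^(2)=17; μ^(3)=-1/2; μ^(4)=-8; μ^(5)=-23

((0, 0, 2, 0); (0, 2, 0, 0); (0, 0, 1, 1); (1, 0, 0, 0); (0, 0, 0, 3))


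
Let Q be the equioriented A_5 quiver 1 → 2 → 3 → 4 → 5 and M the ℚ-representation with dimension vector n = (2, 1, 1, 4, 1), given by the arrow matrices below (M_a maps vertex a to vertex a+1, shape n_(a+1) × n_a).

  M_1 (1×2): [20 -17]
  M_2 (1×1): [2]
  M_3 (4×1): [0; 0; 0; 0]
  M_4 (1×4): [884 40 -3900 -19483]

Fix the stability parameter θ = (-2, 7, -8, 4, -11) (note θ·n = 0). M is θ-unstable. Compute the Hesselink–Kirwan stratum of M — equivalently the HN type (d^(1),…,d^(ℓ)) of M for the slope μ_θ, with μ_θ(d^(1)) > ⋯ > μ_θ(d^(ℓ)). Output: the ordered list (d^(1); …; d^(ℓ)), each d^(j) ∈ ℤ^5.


Interval decomposition of M: I[1,1], I[1,3], I[4,4]^3, I[4,5].
HN type (ℓ=4): μ^(1)=4; μ^(2)=-1/2; μ^(3)=-2; μ^(4)=-7/2

((0, 0, 0, 3, 0); (0, 1, 1, 0, 0); (2, 0, 0, 0, 0); (0, 0, 0, 1, 1))


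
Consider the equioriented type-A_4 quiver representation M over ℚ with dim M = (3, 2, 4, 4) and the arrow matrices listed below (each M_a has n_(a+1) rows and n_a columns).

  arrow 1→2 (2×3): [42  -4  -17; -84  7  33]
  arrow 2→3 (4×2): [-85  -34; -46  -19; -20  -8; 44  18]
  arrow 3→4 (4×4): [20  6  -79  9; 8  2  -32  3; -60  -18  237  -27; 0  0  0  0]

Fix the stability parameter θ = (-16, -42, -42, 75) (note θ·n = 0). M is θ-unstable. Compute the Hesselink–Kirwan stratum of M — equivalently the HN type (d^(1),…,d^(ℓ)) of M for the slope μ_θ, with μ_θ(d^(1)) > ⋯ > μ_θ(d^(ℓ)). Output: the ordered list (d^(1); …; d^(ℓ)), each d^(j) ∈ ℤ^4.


Via rank(M_{q-1}∘⋯∘M_p): M ≅ I[1,1], I[1,3]^2, I[3,4]^2, I[4,4]^2.
μ_θ-semistable layers: μ^(1)=75; μ^(2)=-16; μ^(3)=-100/3; μ^(4)=-42

((0, 0, 0, 4); (1, 0, 0, 0); (2, 2, 2, 0); (0, 0, 2, 0))


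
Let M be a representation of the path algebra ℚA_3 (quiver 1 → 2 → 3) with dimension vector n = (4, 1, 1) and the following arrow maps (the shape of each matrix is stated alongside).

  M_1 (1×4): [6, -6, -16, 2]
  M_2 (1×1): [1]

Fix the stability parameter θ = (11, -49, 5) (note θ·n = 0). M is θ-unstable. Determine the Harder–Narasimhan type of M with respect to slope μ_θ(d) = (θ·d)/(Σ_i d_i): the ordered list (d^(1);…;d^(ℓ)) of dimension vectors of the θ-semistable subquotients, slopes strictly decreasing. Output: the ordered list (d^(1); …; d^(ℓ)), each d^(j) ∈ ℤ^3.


Barcode: M ≅ I[1,1]^3, I[1,3]. HN layers by μ_θ (3 steps, strictly decreasing):
  μ^(1)=11; μ^(2)=5; μ^(3)=-19

((3, 0, 0); (0, 0, 1); (1, 1, 0))


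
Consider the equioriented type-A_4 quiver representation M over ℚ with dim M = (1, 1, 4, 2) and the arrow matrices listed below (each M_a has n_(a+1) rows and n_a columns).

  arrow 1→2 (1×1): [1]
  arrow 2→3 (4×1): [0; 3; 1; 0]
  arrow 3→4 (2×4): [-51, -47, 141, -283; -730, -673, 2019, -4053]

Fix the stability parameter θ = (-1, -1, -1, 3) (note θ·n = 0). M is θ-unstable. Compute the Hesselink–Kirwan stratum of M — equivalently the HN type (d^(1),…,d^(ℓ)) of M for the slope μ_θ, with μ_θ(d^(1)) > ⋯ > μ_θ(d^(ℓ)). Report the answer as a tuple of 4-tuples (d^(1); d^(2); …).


Barcode: M ≅ I[1,3], I[3,3], I[3,4]^2. HN layers by μ_θ (2 steps, strictly decreasing):
  μ^(1)=3; μ^(2)=-1

((0, 0, 0, 2); (1, 1, 4, 0))


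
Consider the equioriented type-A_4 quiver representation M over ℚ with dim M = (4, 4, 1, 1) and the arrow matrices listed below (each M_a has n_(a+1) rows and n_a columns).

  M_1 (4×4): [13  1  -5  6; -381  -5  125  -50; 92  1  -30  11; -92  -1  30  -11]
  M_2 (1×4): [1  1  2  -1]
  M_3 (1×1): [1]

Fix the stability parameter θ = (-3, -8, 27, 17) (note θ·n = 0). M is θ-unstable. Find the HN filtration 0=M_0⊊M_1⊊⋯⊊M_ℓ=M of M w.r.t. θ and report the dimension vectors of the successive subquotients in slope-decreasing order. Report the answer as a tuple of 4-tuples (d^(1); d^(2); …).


Via rank(M_{q-1}∘⋯∘M_p): M ≅ I[1,1]^2, I[1,2], I[1,4], I[2,2]^2.
μ_θ-semistable layers: μ^(1)=22; μ^(2)=-3; μ^(3)=-11/2; μ^(4)=-8

((0, 0, 1, 1); (2, 0, 0, 0); (2, 2, 0, 0); (0, 2, 0, 0))


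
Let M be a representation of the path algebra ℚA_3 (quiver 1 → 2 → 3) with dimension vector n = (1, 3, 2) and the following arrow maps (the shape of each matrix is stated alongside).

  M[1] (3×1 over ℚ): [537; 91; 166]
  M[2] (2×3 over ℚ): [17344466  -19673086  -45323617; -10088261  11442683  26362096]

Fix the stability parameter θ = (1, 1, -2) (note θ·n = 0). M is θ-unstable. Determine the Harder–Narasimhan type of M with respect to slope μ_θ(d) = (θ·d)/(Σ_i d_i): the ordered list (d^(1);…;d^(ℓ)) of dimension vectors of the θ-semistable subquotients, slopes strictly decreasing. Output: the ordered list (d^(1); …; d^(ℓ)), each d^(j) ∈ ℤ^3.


Barcode: M ≅ I[1,3], I[2,2], I[2,3]. HN layers by μ_θ (3 steps, strictly decreasing):
  μ^(1)=1; μ^(2)=0; μ^(3)=-1/2

((0, 1, 0); (1, 1, 1); (0, 1, 1))


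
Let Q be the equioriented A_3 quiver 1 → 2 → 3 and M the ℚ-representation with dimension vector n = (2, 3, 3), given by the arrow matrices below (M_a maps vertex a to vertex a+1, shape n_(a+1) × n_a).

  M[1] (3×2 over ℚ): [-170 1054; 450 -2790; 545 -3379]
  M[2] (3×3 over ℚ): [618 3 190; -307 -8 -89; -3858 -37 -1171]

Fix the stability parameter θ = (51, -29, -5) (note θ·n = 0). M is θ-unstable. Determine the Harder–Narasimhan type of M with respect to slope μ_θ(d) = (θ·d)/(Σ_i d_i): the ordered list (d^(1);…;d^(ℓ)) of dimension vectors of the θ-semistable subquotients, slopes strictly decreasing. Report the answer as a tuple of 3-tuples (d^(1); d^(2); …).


Interval decomposition of M: I[1,1], I[1,3], I[2,3]^2.
HN type (ℓ=4): μ^(1)=51; μ^(2)=17/3; μ^(3)=-5; μ^(4)=-29

((1, 0, 0); (1, 1, 1); (0, 0, 2); (0, 2, 0))


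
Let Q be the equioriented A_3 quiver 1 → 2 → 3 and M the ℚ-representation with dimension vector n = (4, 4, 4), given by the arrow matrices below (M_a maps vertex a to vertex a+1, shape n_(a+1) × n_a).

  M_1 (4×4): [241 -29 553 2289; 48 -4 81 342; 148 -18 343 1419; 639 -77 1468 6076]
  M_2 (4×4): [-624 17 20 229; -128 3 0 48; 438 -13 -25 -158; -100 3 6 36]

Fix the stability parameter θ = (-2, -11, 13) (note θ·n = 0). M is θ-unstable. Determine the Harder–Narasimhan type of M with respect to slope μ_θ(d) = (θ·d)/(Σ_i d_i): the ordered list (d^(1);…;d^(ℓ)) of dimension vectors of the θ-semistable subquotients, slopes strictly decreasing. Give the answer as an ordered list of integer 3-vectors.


Barcode: M ≅ I[1,1], I[1,3]^3, I[2,2], I[3,3]. HN layers by μ_θ (4 steps, strictly decreasing):
  μ^(1)=13; μ^(2)=-2; μ^(3)=-13/2; μ^(4)=-11

((0, 0, 4); (1, 0, 0); (3, 3, 0); (0, 1, 0))


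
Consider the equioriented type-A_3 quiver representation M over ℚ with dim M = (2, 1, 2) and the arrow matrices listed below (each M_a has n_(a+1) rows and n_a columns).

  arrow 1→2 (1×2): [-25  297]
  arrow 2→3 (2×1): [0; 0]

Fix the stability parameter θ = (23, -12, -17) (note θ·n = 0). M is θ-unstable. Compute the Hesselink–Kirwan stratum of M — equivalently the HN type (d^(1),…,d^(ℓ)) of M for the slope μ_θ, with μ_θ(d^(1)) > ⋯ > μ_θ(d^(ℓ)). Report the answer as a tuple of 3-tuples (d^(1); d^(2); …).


Via rank(M_{q-1}∘⋯∘M_p): M ≅ I[1,1], I[1,2], I[3,3]^2.
μ_θ-semistable layers: μ^(1)=23; μ^(2)=11/2; μ^(3)=-17

((1, 0, 0); (1, 1, 0); (0, 0, 2))


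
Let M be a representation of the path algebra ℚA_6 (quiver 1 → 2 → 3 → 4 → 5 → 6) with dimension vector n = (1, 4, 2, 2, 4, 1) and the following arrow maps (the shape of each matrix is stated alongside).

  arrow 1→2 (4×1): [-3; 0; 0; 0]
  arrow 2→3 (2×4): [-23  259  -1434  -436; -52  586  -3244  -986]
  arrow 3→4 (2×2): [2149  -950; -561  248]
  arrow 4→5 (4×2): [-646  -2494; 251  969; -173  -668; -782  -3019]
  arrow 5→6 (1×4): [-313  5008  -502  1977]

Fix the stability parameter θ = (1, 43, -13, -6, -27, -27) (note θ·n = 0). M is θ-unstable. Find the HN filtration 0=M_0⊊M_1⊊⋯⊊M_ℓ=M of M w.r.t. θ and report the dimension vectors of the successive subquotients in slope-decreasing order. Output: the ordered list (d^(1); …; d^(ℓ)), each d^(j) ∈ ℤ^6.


Via rank(M_{q-1}∘⋯∘M_p): M ≅ I[1,6], I[2,2]^2, I[2,5], I[5,5]^2.
μ_θ-semistable layers: μ^(1)=43; μ^(2)=-3/4; μ^(3)=-29/6; μ^(4)=-27

((0, 2, 0, 0, 0, 0); (0, 1, 1, 1, 1, 0); (1, 1, 1, 1, 1, 1); (0, 0, 0, 0, 2, 0))


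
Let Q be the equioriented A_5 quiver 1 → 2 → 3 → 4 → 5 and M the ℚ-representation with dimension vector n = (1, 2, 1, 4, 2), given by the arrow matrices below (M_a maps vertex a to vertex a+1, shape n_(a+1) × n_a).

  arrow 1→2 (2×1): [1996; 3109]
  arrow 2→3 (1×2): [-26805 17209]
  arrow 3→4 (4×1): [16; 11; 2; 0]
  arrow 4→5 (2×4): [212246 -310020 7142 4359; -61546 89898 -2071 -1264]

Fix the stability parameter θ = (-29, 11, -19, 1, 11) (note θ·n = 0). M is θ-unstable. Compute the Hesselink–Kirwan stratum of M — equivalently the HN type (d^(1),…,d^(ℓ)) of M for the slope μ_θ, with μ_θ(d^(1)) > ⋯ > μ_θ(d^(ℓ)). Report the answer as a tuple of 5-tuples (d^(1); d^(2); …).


Barcode: M ≅ I[1,4], I[2,2], I[4,4], I[4,5]^2. HN layers by μ_θ (4 steps, strictly decreasing):
  μ^(1)=11; μ^(2)=1; μ^(3)=-4; μ^(4)=-29

((0, 1, 0, 0, 2); (0, 0, 0, 4, 0); (0, 1, 1, 0, 0); (1, 0, 0, 0, 0))


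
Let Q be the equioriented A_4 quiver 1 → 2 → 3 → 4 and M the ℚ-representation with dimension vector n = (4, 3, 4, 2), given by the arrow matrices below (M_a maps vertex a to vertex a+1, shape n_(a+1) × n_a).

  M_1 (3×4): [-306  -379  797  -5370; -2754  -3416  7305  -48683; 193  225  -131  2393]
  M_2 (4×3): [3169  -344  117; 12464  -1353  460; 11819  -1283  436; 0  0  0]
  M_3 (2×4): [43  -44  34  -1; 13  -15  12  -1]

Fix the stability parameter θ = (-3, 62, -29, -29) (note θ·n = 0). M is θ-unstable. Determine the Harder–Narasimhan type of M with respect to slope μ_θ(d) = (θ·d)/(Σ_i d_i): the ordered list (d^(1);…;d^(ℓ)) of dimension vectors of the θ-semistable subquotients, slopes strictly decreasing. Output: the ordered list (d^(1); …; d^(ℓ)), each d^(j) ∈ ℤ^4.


Via rank(M_{q-1}∘⋯∘M_p): M ≅ I[1,1], I[1,3], I[1,4]^2, I[3,3].
μ_θ-semistable layers: μ^(1)=33/2; μ^(2)=4/3; μ^(3)=-3; μ^(4)=-29

((0, 1, 1, 0); (0, 2, 2, 2); (4, 0, 0, 0); (0, 0, 1, 0))


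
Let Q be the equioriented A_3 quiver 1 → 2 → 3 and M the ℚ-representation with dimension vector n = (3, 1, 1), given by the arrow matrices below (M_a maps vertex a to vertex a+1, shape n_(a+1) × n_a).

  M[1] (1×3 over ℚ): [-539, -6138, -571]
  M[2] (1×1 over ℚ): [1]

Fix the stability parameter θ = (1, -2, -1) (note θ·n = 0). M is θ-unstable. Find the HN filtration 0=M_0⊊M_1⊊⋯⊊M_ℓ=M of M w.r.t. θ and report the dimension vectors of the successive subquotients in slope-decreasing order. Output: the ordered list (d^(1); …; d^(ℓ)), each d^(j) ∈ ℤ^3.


Barcode: M ≅ I[1,1]^2, I[1,3]. HN layers by μ_θ (2 steps, strictly decreasing):
  μ^(1)=1; μ^(2)=-2/3

((2, 0, 0); (1, 1, 1))


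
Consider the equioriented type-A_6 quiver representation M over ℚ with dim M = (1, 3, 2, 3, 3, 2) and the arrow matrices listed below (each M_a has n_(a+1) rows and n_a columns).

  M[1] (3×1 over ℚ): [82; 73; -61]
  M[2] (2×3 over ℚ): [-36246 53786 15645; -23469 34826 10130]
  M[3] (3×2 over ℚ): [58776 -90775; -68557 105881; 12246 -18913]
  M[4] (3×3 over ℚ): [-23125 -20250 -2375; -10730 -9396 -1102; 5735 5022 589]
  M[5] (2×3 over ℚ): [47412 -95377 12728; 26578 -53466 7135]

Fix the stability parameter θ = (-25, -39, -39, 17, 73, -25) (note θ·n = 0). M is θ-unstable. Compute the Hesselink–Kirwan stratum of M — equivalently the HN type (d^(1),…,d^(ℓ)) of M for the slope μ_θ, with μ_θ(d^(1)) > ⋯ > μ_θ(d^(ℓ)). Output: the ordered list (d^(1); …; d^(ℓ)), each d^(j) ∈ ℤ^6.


Via rank(M_{q-1}∘⋯∘M_p): M ≅ I[1,4], I[2,2], I[2,4], I[4,6], I[5,5], I[5,6].
μ_θ-semistable layers: μ^(1)=73; μ^(2)=24; μ^(3)=17; μ^(4)=-103/3; μ^(5)=-39

((0, 0, 0, 0, 1, 0); (0, 0, 0, 0, 2, 2); (0, 0, 0, 3, 0, 0); (1, 1, 1, 0, 0, 0); (0, 2, 1, 0, 0, 0))


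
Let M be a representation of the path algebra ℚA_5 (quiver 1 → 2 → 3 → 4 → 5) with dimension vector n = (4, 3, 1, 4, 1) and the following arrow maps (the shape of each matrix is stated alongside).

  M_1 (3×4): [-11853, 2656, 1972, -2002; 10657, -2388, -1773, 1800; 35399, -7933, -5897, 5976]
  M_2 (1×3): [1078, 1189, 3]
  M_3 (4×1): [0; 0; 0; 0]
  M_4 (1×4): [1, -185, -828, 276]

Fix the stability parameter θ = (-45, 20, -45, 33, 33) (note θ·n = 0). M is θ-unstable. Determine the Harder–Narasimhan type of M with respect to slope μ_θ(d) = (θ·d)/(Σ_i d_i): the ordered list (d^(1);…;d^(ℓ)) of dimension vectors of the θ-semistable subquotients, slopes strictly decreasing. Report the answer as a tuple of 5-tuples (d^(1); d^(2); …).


Via rank(M_{q-1}∘⋯∘M_p): M ≅ I[1,1], I[1,2]^2, I[1,3], I[4,4]^3, I[4,5].
μ_θ-semistable layers: μ^(1)=33; μ^(2)=20; μ^(3)=-25/2; μ^(4)=-45

((0, 0, 0, 4, 1); (0, 2, 0, 0, 0); (0, 1, 1, 0, 0); (4, 0, 0, 0, 0))


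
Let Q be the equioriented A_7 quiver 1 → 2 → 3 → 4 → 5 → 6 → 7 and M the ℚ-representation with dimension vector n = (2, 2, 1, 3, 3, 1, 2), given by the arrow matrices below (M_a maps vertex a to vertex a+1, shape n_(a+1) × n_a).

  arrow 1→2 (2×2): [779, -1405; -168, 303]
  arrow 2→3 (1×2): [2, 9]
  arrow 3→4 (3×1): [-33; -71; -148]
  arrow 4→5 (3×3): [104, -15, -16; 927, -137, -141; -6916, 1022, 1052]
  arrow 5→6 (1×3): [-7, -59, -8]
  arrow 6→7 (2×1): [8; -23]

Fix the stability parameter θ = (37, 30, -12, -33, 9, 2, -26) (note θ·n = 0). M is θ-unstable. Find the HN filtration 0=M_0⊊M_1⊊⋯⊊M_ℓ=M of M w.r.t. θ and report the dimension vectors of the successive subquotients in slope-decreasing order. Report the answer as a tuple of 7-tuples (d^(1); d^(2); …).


Interval decomposition of M: I[1,2], I[1,7], I[4,4], I[4,5], I[5,5], I[7,7].
HN type (ℓ=5): μ^(1)=67/2; μ^(2)=9; μ^(3)=1; μ^(4)=-26; μ^(5)=-33

((1, 1, 0, 0, 0, 0, 0); (0, 0, 0, 0, 2, 0, 0); (1, 1, 1, 1, 1, 1, 1); (0, 0, 0, 0, 0, 0, 1); (0, 0, 0, 2, 0, 0, 0))


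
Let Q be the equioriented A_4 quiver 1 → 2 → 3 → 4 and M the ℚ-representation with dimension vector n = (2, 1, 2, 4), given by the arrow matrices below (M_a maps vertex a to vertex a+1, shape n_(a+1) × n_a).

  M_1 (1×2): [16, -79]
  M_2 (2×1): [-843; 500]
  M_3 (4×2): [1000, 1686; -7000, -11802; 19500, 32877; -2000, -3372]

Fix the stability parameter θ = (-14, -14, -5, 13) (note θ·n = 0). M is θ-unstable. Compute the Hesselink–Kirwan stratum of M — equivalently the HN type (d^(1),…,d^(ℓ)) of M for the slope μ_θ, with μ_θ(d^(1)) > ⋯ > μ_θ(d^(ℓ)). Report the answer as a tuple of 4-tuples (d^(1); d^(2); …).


Via rank(M_{q-1}∘⋯∘M_p): M ≅ I[1,1], I[1,3], I[3,4], I[4,4]^3.
μ_θ-semistable layers: μ^(1)=13; μ^(2)=-5; μ^(3)=-14

((0, 0, 0, 4); (0, 0, 2, 0); (2, 1, 0, 0))


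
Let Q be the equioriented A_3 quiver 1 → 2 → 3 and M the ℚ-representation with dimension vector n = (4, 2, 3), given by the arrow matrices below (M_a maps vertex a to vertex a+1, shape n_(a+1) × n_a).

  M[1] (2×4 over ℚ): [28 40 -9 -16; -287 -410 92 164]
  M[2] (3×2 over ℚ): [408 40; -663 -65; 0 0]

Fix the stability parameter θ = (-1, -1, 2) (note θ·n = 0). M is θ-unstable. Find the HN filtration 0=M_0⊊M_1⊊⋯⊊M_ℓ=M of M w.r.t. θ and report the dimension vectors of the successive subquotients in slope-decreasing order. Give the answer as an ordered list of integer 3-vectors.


Barcode: M ≅ I[1,1]^2, I[1,2], I[1,3], I[3,3]^2. HN layers by μ_θ (2 steps, strictly decreasing):
  μ^(1)=2; μ^(2)=-1

((0, 0, 3); (4, 2, 0))


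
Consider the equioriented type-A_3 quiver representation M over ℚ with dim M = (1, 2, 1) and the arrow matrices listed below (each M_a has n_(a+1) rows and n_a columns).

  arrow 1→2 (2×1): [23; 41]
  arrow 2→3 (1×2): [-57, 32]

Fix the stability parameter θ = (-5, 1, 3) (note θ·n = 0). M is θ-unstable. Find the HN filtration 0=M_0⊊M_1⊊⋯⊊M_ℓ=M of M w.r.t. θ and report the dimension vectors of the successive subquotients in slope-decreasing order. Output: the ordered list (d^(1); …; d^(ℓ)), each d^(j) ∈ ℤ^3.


Barcode: M ≅ I[1,3], I[2,2]. HN layers by μ_θ (3 steps, strictly decreasing):
  μ^(1)=3; μ^(2)=1; μ^(3)=-5

((0, 0, 1); (0, 2, 0); (1, 0, 0))


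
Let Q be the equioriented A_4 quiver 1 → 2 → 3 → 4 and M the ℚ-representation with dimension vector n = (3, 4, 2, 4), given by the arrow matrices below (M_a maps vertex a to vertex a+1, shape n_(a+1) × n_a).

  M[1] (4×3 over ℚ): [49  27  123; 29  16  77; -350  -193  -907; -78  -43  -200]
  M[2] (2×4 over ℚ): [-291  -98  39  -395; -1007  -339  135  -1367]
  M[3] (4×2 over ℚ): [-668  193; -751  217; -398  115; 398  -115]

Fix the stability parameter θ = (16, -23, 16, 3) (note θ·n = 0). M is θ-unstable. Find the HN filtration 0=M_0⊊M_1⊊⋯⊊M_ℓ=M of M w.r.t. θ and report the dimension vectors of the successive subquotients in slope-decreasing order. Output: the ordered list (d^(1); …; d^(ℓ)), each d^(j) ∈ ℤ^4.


Barcode: M ≅ I[1,2], I[1,4]^2, I[2,2], I[4,4]^2. HN layers by μ_θ (4 steps, strictly decreasing):
  μ^(1)=19/2; μ^(2)=3; μ^(3)=-7/2; μ^(4)=-23

((0, 0, 2, 2); (0, 0, 0, 2); (3, 3, 0, 0); (0, 1, 0, 0))


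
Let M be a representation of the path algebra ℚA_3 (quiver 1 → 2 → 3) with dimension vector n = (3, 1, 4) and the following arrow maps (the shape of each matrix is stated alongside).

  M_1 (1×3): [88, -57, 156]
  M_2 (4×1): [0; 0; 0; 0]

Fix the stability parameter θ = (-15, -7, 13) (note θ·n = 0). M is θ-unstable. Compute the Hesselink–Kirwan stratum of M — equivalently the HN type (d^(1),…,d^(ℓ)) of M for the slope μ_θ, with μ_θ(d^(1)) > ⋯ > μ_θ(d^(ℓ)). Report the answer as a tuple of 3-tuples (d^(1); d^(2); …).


Barcode: M ≅ I[1,1]^2, I[1,2], I[3,3]^4. HN layers by μ_θ (3 steps, strictly decreasing):
  μ^(1)=13; μ^(2)=-7; μ^(3)=-15

((0, 0, 4); (0, 1, 0); (3, 0, 0))


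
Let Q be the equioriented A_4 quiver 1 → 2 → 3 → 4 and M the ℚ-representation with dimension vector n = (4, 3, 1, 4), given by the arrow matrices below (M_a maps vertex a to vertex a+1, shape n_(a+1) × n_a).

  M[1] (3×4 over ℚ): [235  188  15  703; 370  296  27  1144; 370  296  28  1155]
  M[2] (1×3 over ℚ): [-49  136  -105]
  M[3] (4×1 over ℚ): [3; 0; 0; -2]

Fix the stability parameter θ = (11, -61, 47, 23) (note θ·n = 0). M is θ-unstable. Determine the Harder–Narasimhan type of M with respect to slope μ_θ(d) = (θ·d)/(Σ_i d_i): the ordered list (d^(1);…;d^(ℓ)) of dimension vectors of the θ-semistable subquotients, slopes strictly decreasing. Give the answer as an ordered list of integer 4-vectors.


Interval decomposition of M: I[1,1], I[1,2]^2, I[1,4], I[4,4]^3.
HN type (ℓ=4): μ^(1)=35; μ^(2)=23; μ^(3)=11; μ^(4)=-25

((0, 0, 1, 1); (0, 0, 0, 3); (1, 0, 0, 0); (3, 3, 0, 0))


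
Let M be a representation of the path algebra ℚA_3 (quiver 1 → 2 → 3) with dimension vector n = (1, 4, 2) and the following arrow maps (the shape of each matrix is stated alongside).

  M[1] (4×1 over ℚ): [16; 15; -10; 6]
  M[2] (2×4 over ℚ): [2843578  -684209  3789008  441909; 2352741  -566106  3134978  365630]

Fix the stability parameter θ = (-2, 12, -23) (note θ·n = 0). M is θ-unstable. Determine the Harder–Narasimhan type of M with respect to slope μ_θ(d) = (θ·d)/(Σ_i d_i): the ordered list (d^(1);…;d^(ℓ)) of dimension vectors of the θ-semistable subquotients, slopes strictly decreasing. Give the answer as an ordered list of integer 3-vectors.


Via rank(M_{q-1}∘⋯∘M_p): M ≅ I[1,3], I[2,2]^2, I[2,3].
μ_θ-semistable layers: μ^(1)=12; μ^(2)=-13/3; μ^(3)=-11/2

((0, 2, 0); (1, 1, 1); (0, 1, 1))


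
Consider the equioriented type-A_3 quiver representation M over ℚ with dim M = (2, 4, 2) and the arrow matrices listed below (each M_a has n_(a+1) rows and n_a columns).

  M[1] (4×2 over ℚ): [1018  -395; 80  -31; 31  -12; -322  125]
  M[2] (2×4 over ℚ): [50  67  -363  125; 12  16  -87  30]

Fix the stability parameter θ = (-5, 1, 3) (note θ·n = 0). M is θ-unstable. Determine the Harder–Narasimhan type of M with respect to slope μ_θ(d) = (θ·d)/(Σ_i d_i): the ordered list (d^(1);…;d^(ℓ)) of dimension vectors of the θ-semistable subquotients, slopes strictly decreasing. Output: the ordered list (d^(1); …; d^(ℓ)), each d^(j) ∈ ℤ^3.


Via rank(M_{q-1}∘⋯∘M_p): M ≅ I[1,2], I[1,3], I[2,2], I[2,3].
μ_θ-semistable layers: μ^(1)=3; μ^(2)=1; μ^(3)=-5

((0, 0, 2); (0, 4, 0); (2, 0, 0))


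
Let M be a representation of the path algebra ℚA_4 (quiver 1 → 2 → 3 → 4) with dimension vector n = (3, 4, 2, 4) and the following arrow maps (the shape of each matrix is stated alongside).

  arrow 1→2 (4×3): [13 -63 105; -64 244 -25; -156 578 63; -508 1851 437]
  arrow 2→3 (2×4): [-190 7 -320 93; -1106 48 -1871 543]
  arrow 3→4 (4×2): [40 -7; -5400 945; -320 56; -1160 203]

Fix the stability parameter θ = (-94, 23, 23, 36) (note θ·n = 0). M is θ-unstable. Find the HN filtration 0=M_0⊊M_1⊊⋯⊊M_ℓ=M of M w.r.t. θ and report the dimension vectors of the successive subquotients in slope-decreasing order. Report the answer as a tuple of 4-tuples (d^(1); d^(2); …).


Barcode: M ≅ I[1,2], I[1,3], I[1,4], I[2,2], I[4,4]^3. HN layers by μ_θ (3 steps, strictly decreasing):
  μ^(1)=36; μ^(2)=23; μ^(3)=-94

((0, 0, 0, 4); (0, 4, 2, 0); (3, 0, 0, 0))


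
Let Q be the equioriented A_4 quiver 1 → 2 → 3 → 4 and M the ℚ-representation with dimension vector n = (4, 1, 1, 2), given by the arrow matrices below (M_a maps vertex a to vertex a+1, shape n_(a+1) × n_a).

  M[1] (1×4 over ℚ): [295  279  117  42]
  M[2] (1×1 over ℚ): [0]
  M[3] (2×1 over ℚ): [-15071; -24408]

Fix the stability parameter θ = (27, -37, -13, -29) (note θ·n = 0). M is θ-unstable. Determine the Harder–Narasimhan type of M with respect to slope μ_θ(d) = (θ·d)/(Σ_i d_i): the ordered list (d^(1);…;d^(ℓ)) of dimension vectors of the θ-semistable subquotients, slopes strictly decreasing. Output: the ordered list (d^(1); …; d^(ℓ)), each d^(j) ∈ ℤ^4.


Via rank(M_{q-1}∘⋯∘M_p): M ≅ I[1,1]^3, I[1,2], I[3,4], I[4,4].
μ_θ-semistable layers: μ^(1)=27; μ^(2)=-5; μ^(3)=-21; μ^(4)=-29

((3, 0, 0, 0); (1, 1, 0, 0); (0, 0, 1, 1); (0, 0, 0, 1))


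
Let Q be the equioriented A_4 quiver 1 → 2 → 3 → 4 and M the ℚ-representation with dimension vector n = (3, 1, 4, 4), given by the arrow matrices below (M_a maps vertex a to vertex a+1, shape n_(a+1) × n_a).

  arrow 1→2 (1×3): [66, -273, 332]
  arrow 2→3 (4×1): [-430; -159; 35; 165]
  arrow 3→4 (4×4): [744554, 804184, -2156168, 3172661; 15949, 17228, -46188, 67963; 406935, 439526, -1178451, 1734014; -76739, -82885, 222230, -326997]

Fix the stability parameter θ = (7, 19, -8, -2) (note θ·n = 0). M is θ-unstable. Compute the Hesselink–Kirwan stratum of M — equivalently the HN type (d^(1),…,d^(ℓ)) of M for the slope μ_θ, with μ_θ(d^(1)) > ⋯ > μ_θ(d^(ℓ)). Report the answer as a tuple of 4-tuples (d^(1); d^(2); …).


Interval decomposition of M: I[1,1]^2, I[1,4], I[3,4]^3.
HN type (ℓ=4): μ^(1)=7; μ^(2)=4; μ^(3)=-2; μ^(4)=-8

((2, 0, 0, 0); (1, 1, 1, 1); (0, 0, 0, 3); (0, 0, 3, 0))


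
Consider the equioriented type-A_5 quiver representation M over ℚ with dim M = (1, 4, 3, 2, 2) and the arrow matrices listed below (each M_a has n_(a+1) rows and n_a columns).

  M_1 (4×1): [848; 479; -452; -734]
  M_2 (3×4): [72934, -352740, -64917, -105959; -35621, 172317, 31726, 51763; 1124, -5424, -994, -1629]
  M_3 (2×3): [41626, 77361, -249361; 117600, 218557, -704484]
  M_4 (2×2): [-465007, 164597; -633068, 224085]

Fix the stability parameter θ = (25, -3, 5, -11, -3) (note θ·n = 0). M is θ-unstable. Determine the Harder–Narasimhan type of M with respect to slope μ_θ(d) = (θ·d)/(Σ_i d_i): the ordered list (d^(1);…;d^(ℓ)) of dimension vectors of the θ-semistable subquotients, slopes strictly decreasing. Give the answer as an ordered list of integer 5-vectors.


Barcode: M ≅ I[1,5], I[2,2], I[2,3], I[2,5]. HN layers by μ_θ (3 steps, strictly decreasing):
  μ^(1)=5; μ^(2)=13/5; μ^(3)=-3

((0, 0, 1, 0, 0); (1, 1, 1, 1, 1); (0, 3, 1, 1, 1))


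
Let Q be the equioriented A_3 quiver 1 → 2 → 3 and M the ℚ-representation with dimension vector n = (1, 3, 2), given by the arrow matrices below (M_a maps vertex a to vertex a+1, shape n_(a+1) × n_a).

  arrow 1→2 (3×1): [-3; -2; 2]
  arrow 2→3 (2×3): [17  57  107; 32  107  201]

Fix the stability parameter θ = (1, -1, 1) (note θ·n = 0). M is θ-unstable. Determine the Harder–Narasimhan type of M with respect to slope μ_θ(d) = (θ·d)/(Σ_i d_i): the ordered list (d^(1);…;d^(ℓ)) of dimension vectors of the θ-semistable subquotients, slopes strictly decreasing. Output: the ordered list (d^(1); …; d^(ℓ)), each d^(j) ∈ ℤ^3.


Barcode: M ≅ I[1,3], I[2,2], I[2,3]. HN layers by μ_θ (3 steps, strictly decreasing):
  μ^(1)=1; μ^(2)=0; μ^(3)=-1

((0, 0, 2); (1, 1, 0); (0, 2, 0))


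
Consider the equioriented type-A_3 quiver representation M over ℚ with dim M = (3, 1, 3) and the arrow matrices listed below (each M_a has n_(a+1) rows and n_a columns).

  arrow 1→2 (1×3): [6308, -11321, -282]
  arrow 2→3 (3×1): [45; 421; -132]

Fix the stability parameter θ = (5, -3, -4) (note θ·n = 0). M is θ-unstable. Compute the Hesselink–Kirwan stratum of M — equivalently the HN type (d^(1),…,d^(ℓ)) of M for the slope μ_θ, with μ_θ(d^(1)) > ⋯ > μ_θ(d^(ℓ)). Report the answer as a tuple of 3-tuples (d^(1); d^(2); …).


Interval decomposition of M: I[1,1]^2, I[1,3], I[3,3]^2.
HN type (ℓ=3): μ^(1)=5; μ^(2)=-2/3; μ^(3)=-4

((2, 0, 0); (1, 1, 1); (0, 0, 2))


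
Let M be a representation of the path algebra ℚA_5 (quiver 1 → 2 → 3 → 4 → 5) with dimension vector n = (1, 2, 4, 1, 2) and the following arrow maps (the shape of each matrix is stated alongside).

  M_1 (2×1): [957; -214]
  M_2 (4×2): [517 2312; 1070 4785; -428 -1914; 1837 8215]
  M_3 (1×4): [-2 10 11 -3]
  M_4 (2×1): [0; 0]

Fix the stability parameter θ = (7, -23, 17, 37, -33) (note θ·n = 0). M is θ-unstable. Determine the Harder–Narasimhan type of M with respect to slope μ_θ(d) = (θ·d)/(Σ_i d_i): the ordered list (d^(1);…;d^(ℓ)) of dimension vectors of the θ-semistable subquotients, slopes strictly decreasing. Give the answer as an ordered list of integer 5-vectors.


Interval decomposition of M: I[1,4], I[2,3], I[3,3]^2, I[5,5]^2.
HN type (ℓ=5): μ^(1)=37; μ^(2)=17; μ^(3)=-8; μ^(4)=-23; μ^(5)=-33

((0, 0, 0, 1, 0); (0, 0, 4, 0, 0); (1, 1, 0, 0, 0); (0, 1, 0, 0, 0); (0, 0, 0, 0, 2))


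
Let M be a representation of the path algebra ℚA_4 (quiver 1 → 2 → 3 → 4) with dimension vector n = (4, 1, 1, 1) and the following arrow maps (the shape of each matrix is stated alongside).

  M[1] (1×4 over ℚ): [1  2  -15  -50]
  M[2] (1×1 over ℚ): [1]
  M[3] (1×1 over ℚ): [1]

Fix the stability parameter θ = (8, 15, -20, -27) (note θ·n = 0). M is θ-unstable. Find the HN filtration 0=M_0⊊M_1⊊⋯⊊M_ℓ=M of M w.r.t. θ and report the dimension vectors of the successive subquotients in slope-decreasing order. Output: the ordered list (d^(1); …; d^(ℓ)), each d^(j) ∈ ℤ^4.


Barcode: M ≅ I[1,1]^3, I[1,4]. HN layers by μ_θ (2 steps, strictly decreasing):
  μ^(1)=8; μ^(2)=-6

((3, 0, 0, 0); (1, 1, 1, 1))


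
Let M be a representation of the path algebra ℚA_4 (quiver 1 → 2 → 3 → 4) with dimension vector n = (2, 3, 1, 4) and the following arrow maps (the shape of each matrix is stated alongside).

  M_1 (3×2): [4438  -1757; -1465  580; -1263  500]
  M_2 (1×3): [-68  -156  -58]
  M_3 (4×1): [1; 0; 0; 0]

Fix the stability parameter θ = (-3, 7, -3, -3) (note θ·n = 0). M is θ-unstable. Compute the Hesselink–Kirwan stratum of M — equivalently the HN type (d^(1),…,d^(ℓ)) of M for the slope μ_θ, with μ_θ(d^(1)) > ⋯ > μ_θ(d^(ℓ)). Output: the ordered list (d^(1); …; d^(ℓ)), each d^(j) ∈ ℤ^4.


Barcode: M ≅ I[1,2], I[1,4], I[2,2], I[4,4]^3. HN layers by μ_θ (3 steps, strictly decreasing):
  μ^(1)=7; μ^(2)=1/3; μ^(3)=-3

((0, 2, 0, 0); (0, 1, 1, 1); (2, 0, 0, 3))
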